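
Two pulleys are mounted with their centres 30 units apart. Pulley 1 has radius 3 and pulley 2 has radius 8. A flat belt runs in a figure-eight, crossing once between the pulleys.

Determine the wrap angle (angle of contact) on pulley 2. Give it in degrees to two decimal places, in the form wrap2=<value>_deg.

crossed belt: β = asin((r1+r2)/C) = asin(11/30) = 21.5102°
wrap1 = wrap2 = π + 2β = 223.0204°

wrap2=223.02_deg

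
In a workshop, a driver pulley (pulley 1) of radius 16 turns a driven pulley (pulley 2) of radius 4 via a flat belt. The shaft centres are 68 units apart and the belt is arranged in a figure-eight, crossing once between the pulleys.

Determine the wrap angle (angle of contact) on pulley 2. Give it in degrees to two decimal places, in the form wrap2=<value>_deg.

crossed belt: β = asin((r1+r2)/C) = asin(20/68) = 17.1046°
wrap1 = wrap2 = π + 2β = 214.2093°

wrap2=214.21_deg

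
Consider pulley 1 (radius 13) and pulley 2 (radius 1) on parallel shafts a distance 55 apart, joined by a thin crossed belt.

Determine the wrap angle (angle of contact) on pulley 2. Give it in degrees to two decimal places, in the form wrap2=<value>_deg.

wrap2=209.49_deg

crossed belt: β = asin((r1+r2)/C) = asin(14/55) = 14.7467°
wrap1 = wrap2 = π + 2β = 209.4933°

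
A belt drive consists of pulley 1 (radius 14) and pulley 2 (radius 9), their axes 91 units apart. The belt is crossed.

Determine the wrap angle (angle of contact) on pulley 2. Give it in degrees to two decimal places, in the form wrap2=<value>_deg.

wrap2=209.28_deg

crossed belt: β = asin((r1+r2)/C) = asin(23/91) = 14.6401°
wrap1 = wrap2 = π + 2β = 209.2803°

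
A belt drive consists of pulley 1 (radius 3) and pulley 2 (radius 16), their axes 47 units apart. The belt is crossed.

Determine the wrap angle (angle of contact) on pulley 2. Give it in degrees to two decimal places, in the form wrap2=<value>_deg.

wrap2=227.69_deg

crossed belt: β = asin((r1+r2)/C) = asin(19/47) = 23.8445°
wrap1 = wrap2 = π + 2β = 227.6889°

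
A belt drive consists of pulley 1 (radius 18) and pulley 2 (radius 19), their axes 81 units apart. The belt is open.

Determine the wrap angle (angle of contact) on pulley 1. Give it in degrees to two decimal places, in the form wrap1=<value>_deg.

open belt: β = asin((r2−r1)/C) = asin(1/81) = 0.7074°
wrap1 = π − 2β = 178.5853°
wrap2 = π + 2β = 181.4147°

wrap1=178.59_deg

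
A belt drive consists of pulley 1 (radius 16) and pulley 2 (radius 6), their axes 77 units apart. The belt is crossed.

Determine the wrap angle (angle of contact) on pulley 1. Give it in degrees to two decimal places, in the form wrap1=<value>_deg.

wrap1=213.20_deg

crossed belt: β = asin((r1+r2)/C) = asin(22/77) = 16.6015°
wrap1 = wrap2 = π + 2β = 213.2031°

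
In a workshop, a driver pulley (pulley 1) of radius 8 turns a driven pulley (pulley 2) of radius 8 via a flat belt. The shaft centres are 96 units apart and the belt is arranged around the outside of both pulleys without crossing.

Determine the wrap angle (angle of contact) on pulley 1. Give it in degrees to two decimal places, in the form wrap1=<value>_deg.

wrap1=180.00_deg

open belt: β = asin((r2−r1)/C) = asin(0/96) = 0.0000°
wrap1 = π − 2β = 180.0000°
wrap2 = π + 2β = 180.0000°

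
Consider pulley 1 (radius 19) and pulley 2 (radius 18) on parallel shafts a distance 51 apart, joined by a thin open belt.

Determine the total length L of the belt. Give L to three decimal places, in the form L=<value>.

open belt: β = asin((r2−r1)/C) = asin(-1/51) = -1.1235°
wrap1 = π − 2β = 182.2470°
wrap2 = π + 2β = 177.7530°
tangent length = C·cosβ = 50.9902
L = r1·wrap1 + r2·wrap2 + 2·C·cosβ = 19·3.1808 + 18·3.1024 + 2·50.9902 = 218.2585

L=218.259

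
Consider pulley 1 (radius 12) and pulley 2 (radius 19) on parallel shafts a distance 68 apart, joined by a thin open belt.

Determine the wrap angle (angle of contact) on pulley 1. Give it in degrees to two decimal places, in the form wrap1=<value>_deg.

open belt: β = asin((r2−r1)/C) = asin(7/68) = 5.9086°
wrap1 = π − 2β = 168.1829°
wrap2 = π + 2β = 191.8171°

wrap1=168.18_deg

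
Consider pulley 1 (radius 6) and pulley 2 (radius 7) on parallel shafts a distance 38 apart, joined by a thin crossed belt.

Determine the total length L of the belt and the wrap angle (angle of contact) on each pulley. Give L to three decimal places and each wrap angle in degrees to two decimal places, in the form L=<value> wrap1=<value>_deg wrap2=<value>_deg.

crossed belt: β = asin((r1+r2)/C) = asin(13/38) = 20.0052°
wrap1 = wrap2 = π + 2β = 220.0104°
tangent length = C·cosβ = 35.7071
L = (r1+r2)·wrap + 2·C·cosβ = 13·3.8399 + 2·35.7071 = 121.3331

L=121.333 wrap1=220.01_deg wrap2=220.01_deg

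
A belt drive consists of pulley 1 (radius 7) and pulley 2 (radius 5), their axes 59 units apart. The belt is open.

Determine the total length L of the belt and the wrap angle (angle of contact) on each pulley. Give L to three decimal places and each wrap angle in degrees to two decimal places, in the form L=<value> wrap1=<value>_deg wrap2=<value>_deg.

L=155.767 wrap1=183.89_deg wrap2=176.11_deg

open belt: β = asin((r2−r1)/C) = asin(-2/59) = -1.9426°
wrap1 = π − 2β = 183.8852°
wrap2 = π + 2β = 176.1148°
tangent length = C·cosβ = 58.9661
L = r1·wrap1 + r2·wrap2 + 2·C·cosβ = 7·3.2094 + 5·3.0738 + 2·58.9661 = 155.7669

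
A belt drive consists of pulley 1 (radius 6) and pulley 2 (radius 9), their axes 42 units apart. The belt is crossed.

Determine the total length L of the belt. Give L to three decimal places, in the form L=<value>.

L=136.540

crossed belt: β = asin((r1+r2)/C) = asin(15/42) = 20.9248°
wrap1 = wrap2 = π + 2β = 221.8497°
tangent length = C·cosβ = 39.2301
L = (r1+r2)·wrap + 2·C·cosβ = 15·3.8720 + 2·39.2301 = 136.5403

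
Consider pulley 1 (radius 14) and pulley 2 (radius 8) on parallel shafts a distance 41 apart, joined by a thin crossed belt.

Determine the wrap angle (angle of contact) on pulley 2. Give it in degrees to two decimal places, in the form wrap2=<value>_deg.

wrap2=244.90_deg

crossed belt: β = asin((r1+r2)/C) = asin(22/41) = 32.4515°
wrap1 = wrap2 = π + 2β = 244.9030°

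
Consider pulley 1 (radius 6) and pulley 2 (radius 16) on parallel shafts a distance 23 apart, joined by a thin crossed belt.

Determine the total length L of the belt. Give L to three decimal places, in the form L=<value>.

crossed belt: β = asin((r1+r2)/C) = asin(22/23) = 73.0426°
wrap1 = wrap2 = π + 2β = 326.0851°
tangent length = C·cosβ = 6.7082
L = (r1+r2)·wrap + 2·C·cosβ = 22·5.6913 + 2·6.7082 = 138.6241

L=138.624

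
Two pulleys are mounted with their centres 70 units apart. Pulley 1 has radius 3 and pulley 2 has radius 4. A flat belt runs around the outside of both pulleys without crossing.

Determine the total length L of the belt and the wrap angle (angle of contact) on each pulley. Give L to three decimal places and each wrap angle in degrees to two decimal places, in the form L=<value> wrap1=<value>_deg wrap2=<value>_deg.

open belt: β = asin((r2−r1)/C) = asin(1/70) = 0.8185°
wrap1 = π − 2β = 178.3629°
wrap2 = π + 2β = 181.6371°
tangent length = C·cosβ = 69.9929
L = r1·wrap1 + r2·wrap2 + 2·C·cosβ = 3·3.1130 + 4·3.1702 + 2·69.9929 = 162.0054

L=162.005 wrap1=178.36_deg wrap2=181.64_deg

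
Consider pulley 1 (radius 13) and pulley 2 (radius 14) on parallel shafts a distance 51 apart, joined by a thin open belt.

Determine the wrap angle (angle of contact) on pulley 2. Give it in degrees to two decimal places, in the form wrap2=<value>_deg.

open belt: β = asin((r2−r1)/C) = asin(1/51) = 1.1235°
wrap1 = π − 2β = 177.7530°
wrap2 = π + 2β = 182.2470°

wrap2=182.25_deg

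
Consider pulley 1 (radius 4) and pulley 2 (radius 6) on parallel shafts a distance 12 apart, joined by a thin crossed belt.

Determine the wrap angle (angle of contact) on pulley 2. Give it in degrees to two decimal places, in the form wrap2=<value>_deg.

crossed belt: β = asin((r1+r2)/C) = asin(10/12) = 56.4427°
wrap1 = wrap2 = π + 2β = 292.8854°

wrap2=292.89_deg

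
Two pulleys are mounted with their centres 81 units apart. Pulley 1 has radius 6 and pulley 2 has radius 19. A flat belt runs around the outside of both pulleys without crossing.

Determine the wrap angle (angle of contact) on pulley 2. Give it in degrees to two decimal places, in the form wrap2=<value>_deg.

open belt: β = asin((r2−r1)/C) = asin(13/81) = 9.2356°
wrap1 = π − 2β = 161.5289°
wrap2 = π + 2β = 198.4711°

wrap2=198.47_deg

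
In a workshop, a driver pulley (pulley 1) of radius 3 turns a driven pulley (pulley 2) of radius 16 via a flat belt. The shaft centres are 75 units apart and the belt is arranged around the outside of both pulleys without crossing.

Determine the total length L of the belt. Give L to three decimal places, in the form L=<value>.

L=211.949

open belt: β = asin((r2−r1)/C) = asin(13/75) = 9.9817°
wrap1 = π − 2β = 160.0366°
wrap2 = π + 2β = 199.9634°
tangent length = C·cosβ = 73.8647
L = r1·wrap1 + r2·wrap2 + 2·C·cosβ = 3·2.7932 + 16·3.4900 + 2·73.8647 = 211.9493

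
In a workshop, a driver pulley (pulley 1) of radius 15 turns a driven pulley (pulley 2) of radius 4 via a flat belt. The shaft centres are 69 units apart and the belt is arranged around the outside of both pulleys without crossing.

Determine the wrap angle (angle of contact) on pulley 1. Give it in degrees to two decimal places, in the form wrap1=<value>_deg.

wrap1=198.35_deg

open belt: β = asin((r2−r1)/C) = asin(-11/69) = -9.1732°
wrap1 = π − 2β = 198.3465°
wrap2 = π + 2β = 161.6535°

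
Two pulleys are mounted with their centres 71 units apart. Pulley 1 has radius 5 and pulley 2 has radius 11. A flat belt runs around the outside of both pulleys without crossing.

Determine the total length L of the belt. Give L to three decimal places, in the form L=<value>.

open belt: β = asin((r2−r1)/C) = asin(6/71) = 4.8477°
wrap1 = π − 2β = 170.3046°
wrap2 = π + 2β = 189.6954°
tangent length = C·cosβ = 70.7460
L = r1·wrap1 + r2·wrap2 + 2·C·cosβ = 5·2.9724 + 11·3.3108 + 2·70.7460 = 192.7728

L=192.773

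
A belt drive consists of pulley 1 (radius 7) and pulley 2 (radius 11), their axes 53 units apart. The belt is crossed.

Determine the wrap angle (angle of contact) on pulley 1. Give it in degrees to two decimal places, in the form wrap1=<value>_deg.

crossed belt: β = asin((r1+r2)/C) = asin(18/53) = 19.8539°
wrap1 = wrap2 = π + 2β = 219.7078°

wrap1=219.71_deg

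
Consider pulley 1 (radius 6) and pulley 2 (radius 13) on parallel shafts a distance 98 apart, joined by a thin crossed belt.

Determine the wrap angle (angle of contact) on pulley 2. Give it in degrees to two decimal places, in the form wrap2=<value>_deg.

crossed belt: β = asin((r1+r2)/C) = asin(19/98) = 11.1792°
wrap1 = wrap2 = π + 2β = 202.3583°

wrap2=202.36_deg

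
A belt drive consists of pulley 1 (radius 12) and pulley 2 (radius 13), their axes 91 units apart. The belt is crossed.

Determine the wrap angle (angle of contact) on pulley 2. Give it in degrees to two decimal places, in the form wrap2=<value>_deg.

wrap2=211.89_deg

crossed belt: β = asin((r1+r2)/C) = asin(25/91) = 15.9456°
wrap1 = wrap2 = π + 2β = 211.8913°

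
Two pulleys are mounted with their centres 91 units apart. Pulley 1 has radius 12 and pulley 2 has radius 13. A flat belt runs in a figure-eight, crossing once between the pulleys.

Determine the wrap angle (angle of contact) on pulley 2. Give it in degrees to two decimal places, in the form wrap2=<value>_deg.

crossed belt: β = asin((r1+r2)/C) = asin(25/91) = 15.9456°
wrap1 = wrap2 = π + 2β = 211.8913°

wrap2=211.89_deg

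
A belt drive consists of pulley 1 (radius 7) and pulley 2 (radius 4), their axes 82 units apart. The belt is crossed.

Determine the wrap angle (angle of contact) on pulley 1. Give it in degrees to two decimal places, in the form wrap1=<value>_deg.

wrap1=195.42_deg

crossed belt: β = asin((r1+r2)/C) = asin(11/82) = 7.7093°
wrap1 = wrap2 = π + 2β = 195.4185°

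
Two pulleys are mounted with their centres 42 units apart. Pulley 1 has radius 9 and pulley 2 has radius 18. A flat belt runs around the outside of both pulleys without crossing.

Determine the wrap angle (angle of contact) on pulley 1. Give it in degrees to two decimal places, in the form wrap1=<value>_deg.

wrap1=155.25_deg

open belt: β = asin((r2−r1)/C) = asin(9/42) = 12.3736°
wrap1 = π − 2β = 155.2527°
wrap2 = π + 2β = 204.7473°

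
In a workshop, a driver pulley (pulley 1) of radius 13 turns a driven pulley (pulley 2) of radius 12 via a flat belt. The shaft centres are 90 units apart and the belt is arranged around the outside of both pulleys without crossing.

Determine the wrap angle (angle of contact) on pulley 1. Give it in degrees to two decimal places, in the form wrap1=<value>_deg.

open belt: β = asin((r2−r1)/C) = asin(-1/90) = -0.6366°
wrap1 = π − 2β = 181.2733°
wrap2 = π + 2β = 178.7267°

wrap1=181.27_deg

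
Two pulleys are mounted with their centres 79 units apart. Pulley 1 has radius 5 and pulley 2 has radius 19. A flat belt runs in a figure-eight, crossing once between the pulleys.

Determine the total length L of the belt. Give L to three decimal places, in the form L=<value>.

crossed belt: β = asin((r1+r2)/C) = asin(24/79) = 17.6858°
wrap1 = wrap2 = π + 2β = 215.3717°
tangent length = C·cosβ = 75.2662
L = (r1+r2)·wrap + 2·C·cosβ = 24·3.7589 + 2·75.2662 = 240.7471

L=240.747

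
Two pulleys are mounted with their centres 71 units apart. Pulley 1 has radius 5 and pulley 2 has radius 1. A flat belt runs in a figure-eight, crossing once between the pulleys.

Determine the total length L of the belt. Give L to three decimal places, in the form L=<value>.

L=161.357

crossed belt: β = asin((r1+r2)/C) = asin(6/71) = 4.8477°
wrap1 = wrap2 = π + 2β = 189.6954°
tangent length = C·cosβ = 70.7460
L = (r1+r2)·wrap + 2·C·cosβ = 6·3.3108 + 2·70.7460 = 161.3569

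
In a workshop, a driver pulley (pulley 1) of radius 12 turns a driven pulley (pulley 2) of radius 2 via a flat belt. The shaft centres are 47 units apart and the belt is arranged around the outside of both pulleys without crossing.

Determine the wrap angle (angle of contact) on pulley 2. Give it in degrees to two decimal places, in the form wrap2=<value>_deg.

open belt: β = asin((r2−r1)/C) = asin(-10/47) = -12.2845°
wrap1 = π − 2β = 204.5690°
wrap2 = π + 2β = 155.4310°

wrap2=155.43_deg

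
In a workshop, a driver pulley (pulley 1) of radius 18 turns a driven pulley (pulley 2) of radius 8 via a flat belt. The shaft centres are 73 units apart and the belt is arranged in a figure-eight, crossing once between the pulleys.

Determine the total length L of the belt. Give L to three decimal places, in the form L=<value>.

crossed belt: β = asin((r1+r2)/C) = asin(26/73) = 20.8648°
wrap1 = wrap2 = π + 2β = 221.7296°
tangent length = C·cosβ = 68.2129
L = (r1+r2)·wrap + 2·C·cosβ = 26·3.8699 + 2·68.2129 = 237.0435

L=237.044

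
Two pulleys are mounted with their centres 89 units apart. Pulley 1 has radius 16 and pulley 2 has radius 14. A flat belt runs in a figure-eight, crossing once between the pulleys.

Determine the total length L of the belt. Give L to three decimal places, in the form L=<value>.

L=282.459

crossed belt: β = asin((r1+r2)/C) = asin(30/89) = 19.6990°
wrap1 = wrap2 = π + 2β = 219.3980°
tangent length = C·cosβ = 83.7914
L = (r1+r2)·wrap + 2·C·cosβ = 30·3.8292 + 2·83.7914 = 282.4593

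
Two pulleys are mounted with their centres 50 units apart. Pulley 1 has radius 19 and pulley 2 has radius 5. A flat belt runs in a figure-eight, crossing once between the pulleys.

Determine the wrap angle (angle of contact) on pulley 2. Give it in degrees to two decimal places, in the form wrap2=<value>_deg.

crossed belt: β = asin((r1+r2)/C) = asin(24/50) = 28.6854°
wrap1 = wrap2 = π + 2β = 237.3708°

wrap2=237.37_deg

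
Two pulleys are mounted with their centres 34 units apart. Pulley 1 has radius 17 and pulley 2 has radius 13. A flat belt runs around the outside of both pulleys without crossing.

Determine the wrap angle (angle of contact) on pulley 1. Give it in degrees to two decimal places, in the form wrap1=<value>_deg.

open belt: β = asin((r2−r1)/C) = asin(-4/34) = -6.7563°
wrap1 = π − 2β = 193.5127°
wrap2 = π + 2β = 166.4873°

wrap1=193.51_deg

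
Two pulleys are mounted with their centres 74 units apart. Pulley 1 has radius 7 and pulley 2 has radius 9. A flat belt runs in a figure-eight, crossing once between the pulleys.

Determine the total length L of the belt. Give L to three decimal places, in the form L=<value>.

L=201.739

crossed belt: β = asin((r1+r2)/C) = asin(16/74) = 12.4869°
wrap1 = wrap2 = π + 2β = 204.9738°
tangent length = C·cosβ = 72.2496
L = (r1+r2)·wrap + 2·C·cosβ = 16·3.5775 + 2·72.2496 = 201.7386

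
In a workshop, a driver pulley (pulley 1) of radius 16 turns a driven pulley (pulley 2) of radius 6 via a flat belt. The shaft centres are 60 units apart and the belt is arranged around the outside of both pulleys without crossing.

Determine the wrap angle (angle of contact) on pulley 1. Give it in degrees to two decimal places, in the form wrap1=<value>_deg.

open belt: β = asin((r2−r1)/C) = asin(-10/60) = -9.5941°
wrap1 = π − 2β = 199.1881°
wrap2 = π + 2β = 160.8119°

wrap1=199.19_deg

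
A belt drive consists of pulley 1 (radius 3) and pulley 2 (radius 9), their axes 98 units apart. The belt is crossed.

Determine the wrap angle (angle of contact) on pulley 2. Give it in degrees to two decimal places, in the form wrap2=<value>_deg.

wrap2=194.07_deg

crossed belt: β = asin((r1+r2)/C) = asin(12/98) = 7.0335°
wrap1 = wrap2 = π + 2β = 194.0669°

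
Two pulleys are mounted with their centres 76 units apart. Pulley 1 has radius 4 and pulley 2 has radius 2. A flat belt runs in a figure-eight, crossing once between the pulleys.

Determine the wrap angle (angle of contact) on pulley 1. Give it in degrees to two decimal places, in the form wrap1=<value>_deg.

crossed belt: β = asin((r1+r2)/C) = asin(6/76) = 4.5281°
wrap1 = wrap2 = π + 2β = 189.0561°

wrap1=189.06_deg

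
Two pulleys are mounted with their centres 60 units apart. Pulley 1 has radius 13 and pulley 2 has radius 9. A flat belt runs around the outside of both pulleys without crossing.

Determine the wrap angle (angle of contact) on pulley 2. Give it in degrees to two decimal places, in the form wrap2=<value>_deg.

open belt: β = asin((r2−r1)/C) = asin(-4/60) = -3.8226°
wrap1 = π − 2β = 187.6451°
wrap2 = π + 2β = 172.3549°

wrap2=172.35_deg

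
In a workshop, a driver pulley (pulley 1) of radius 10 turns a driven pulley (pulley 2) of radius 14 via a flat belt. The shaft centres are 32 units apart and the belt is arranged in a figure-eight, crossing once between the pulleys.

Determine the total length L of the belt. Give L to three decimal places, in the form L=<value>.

crossed belt: β = asin((r1+r2)/C) = asin(24/32) = 48.5904°
wrap1 = wrap2 = π + 2β = 277.1808°
tangent length = C·cosβ = 21.1660
L = (r1+r2)·wrap + 2·C·cosβ = 24·4.8377 + 2·21.1660 = 158.4372

L=158.437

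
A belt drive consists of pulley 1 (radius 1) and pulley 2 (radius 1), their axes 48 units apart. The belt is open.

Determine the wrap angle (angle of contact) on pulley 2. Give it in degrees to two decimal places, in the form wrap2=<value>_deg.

open belt: β = asin((r2−r1)/C) = asin(0/48) = 0.0000°
wrap1 = π − 2β = 180.0000°
wrap2 = π + 2β = 180.0000°

wrap2=180.00_deg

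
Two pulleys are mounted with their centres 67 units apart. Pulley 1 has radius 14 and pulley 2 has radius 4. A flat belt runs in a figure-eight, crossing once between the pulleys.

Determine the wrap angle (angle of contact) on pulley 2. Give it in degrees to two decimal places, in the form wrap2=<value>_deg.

wrap2=211.17_deg

crossed belt: β = asin((r1+r2)/C) = asin(18/67) = 15.5843°
wrap1 = wrap2 = π + 2β = 211.1687°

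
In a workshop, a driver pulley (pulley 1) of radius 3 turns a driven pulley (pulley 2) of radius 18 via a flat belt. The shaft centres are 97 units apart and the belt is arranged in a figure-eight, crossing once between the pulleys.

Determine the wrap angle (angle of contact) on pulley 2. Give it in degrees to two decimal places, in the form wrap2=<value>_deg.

wrap2=205.01_deg

crossed belt: β = asin((r1+r2)/C) = asin(21/97) = 12.5032°
wrap1 = wrap2 = π + 2β = 205.0065°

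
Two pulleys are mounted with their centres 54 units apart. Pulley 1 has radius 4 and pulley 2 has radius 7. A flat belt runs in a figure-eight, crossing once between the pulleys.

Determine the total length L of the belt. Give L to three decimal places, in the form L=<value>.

crossed belt: β = asin((r1+r2)/C) = asin(11/54) = 11.7536°
wrap1 = wrap2 = π + 2β = 203.5073°
tangent length = C·cosβ = 52.8678
L = (r1+r2)·wrap + 2·C·cosβ = 11·3.5519 + 2·52.8678 = 144.8061

L=144.806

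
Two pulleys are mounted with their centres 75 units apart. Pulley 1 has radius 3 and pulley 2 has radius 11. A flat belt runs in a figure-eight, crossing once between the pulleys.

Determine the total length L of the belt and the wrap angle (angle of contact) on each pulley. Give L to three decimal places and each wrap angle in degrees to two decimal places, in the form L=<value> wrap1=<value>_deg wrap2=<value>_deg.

L=196.603 wrap1=201.52_deg wrap2=201.52_deg

crossed belt: β = asin((r1+r2)/C) = asin(14/75) = 10.7583°
wrap1 = wrap2 = π + 2β = 201.5166°
tangent length = C·cosβ = 73.6817
L = (r1+r2)·wrap + 2·C·cosβ = 14·3.5171 + 2·73.6817 = 196.6033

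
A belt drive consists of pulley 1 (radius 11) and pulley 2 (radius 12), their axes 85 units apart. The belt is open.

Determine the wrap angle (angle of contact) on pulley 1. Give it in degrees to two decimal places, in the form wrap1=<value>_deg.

open belt: β = asin((r2−r1)/C) = asin(1/85) = 0.6741°
wrap1 = π − 2β = 178.6518°
wrap2 = π + 2β = 181.3482°

wrap1=178.65_deg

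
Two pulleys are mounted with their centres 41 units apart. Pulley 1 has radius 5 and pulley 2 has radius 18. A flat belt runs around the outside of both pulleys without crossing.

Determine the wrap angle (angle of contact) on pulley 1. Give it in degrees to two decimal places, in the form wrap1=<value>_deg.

open belt: β = asin((r2−r1)/C) = asin(13/41) = 18.4860°
wrap1 = π − 2β = 143.0280°
wrap2 = π + 2β = 216.9720°

wrap1=143.03_deg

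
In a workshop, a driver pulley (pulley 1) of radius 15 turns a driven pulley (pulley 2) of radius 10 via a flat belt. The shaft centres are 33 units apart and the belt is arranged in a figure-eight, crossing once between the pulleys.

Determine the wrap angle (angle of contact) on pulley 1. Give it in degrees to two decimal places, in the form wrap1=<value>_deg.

crossed belt: β = asin((r1+r2)/C) = asin(25/33) = 49.2509°
wrap1 = wrap2 = π + 2β = 278.5019°

wrap1=278.50_deg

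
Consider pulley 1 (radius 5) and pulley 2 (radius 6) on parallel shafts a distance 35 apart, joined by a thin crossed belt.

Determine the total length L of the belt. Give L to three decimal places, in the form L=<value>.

crossed belt: β = asin((r1+r2)/C) = asin(11/35) = 18.3177°
wrap1 = wrap2 = π + 2β = 216.6354°
tangent length = C·cosβ = 33.2265
L = (r1+r2)·wrap + 2·C·cosβ = 11·3.7810 + 2·33.2265 = 108.0440

L=108.044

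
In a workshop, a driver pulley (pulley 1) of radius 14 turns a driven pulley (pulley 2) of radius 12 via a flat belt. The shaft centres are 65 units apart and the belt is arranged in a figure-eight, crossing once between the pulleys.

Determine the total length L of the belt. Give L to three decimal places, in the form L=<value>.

crossed belt: β = asin((r1+r2)/C) = asin(26/65) = 23.5782°
wrap1 = wrap2 = π + 2β = 227.1564°
tangent length = C·cosβ = 59.5735
L = (r1+r2)·wrap + 2·C·cosβ = 26·3.9646 + 2·59.5735 = 222.2273

L=222.227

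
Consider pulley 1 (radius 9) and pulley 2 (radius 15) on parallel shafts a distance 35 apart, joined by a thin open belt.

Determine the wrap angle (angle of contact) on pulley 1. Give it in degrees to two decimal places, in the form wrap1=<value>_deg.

open belt: β = asin((r2−r1)/C) = asin(6/35) = 9.8709°
wrap1 = π − 2β = 160.2582°
wrap2 = π + 2β = 199.7418°

wrap1=160.26_deg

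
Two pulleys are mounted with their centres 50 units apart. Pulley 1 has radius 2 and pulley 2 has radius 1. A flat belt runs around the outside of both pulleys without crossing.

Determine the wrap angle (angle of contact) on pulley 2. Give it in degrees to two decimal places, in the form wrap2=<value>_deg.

wrap2=177.71_deg

open belt: β = asin((r2−r1)/C) = asin(-1/50) = -1.1460°
wrap1 = π − 2β = 182.2920°
wrap2 = π + 2β = 177.7080°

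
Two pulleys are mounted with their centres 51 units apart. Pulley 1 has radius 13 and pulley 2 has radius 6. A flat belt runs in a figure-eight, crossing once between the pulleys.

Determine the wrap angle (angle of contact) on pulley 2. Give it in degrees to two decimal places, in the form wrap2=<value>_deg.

wrap2=223.75_deg

crossed belt: β = asin((r1+r2)/C) = asin(19/51) = 21.8729°
wrap1 = wrap2 = π + 2β = 223.7458°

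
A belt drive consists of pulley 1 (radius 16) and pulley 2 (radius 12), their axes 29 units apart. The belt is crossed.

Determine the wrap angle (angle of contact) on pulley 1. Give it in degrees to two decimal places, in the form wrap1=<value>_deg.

wrap1=329.82_deg

crossed belt: β = asin((r1+r2)/C) = asin(28/29) = 74.9098°
wrap1 = wrap2 = π + 2β = 329.8196°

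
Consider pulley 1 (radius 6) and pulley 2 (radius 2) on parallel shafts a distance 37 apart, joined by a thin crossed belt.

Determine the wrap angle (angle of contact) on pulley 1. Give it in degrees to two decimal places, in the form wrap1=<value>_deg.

crossed belt: β = asin((r1+r2)/C) = asin(8/37) = 12.4869°
wrap1 = wrap2 = π + 2β = 204.9738°

wrap1=204.97_deg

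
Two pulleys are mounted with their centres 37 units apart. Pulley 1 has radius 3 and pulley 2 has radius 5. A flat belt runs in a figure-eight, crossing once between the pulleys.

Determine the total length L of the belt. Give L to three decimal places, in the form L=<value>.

crossed belt: β = asin((r1+r2)/C) = asin(8/37) = 12.4869°
wrap1 = wrap2 = π + 2β = 204.9738°
tangent length = C·cosβ = 36.1248
L = (r1+r2)·wrap + 2·C·cosβ = 8·3.5775 + 2·36.1248 = 100.8693

L=100.869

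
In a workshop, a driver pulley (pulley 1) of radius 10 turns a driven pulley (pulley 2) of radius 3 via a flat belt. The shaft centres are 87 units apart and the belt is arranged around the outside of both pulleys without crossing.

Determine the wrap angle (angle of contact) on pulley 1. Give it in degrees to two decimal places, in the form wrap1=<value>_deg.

wrap1=189.23_deg

open belt: β = asin((r2−r1)/C) = asin(-7/87) = -4.6150°
wrap1 = π − 2β = 189.2300°
wrap2 = π + 2β = 170.7700°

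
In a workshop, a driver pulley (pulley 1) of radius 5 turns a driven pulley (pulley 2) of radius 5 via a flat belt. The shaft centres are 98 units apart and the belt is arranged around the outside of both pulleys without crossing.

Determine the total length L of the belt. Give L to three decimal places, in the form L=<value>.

L=227.416

open belt: β = asin((r2−r1)/C) = asin(0/98) = 0.0000°
wrap1 = π − 2β = 180.0000°
wrap2 = π + 2β = 180.0000°
tangent length = C·cosβ = 98.0000
L = r1·wrap1 + r2·wrap2 + 2·C·cosβ = 5·3.1416 + 5·3.1416 + 2·98.0000 = 227.4159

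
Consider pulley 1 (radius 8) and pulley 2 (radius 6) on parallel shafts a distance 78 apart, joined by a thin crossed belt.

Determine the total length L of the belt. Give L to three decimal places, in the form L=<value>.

L=202.502

crossed belt: β = asin((r1+r2)/C) = asin(14/78) = 10.3399°
wrap1 = wrap2 = π + 2β = 200.6798°
tangent length = C·cosβ = 76.7333
L = (r1+r2)·wrap + 2·C·cosβ = 14·3.5025 + 2·76.7333 = 202.5019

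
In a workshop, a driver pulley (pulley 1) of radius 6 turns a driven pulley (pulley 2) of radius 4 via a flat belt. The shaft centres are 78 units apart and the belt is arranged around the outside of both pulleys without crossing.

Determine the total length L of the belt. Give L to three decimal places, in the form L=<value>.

open belt: β = asin((r2−r1)/C) = asin(-2/78) = -1.4693°
wrap1 = π − 2β = 182.9386°
wrap2 = π + 2β = 177.0614°
tangent length = C·cosβ = 77.9744
L = r1·wrap1 + r2·wrap2 + 2·C·cosβ = 6·3.1929 + 4·3.0903 + 2·77.9744 = 187.4672

L=187.467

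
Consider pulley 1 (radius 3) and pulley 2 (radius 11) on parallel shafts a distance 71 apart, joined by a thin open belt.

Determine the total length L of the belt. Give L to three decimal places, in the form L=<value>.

open belt: β = asin((r2−r1)/C) = asin(8/71) = 6.4696°
wrap1 = π − 2β = 167.0608°
wrap2 = π + 2β = 192.9392°
tangent length = C·cosβ = 70.5479
L = r1·wrap1 + r2·wrap2 + 2·C·cosβ = 3·2.9158 + 11·3.3674 + 2·70.5479 = 186.8847

L=186.885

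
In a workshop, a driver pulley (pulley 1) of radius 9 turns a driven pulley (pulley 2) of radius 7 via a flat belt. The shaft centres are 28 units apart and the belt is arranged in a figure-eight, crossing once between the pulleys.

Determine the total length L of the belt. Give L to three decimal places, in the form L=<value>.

L=115.686

crossed belt: β = asin((r1+r2)/C) = asin(16/28) = 34.8499°
wrap1 = wrap2 = π + 2β = 249.6998°
tangent length = C·cosβ = 22.9783
L = (r1+r2)·wrap + 2·C·cosβ = 16·4.3581 + 2·22.9783 = 115.6858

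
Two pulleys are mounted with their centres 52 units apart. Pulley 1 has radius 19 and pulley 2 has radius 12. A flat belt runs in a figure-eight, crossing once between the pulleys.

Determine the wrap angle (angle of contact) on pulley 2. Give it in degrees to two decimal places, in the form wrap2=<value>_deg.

crossed belt: β = asin((r1+r2)/C) = asin(31/52) = 36.5949°
wrap1 = wrap2 = π + 2β = 253.1899°

wrap2=253.19_deg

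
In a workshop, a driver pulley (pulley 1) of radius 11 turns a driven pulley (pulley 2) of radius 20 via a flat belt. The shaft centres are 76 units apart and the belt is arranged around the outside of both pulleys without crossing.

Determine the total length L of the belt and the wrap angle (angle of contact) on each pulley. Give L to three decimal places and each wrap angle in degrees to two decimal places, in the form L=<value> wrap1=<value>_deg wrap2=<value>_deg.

L=250.456 wrap1=166.40_deg wrap2=193.60_deg

open belt: β = asin((r2−r1)/C) = asin(9/76) = 6.8010°
wrap1 = π − 2β = 166.3980°
wrap2 = π + 2β = 193.6020°
tangent length = C·cosβ = 75.4652
L = r1·wrap1 + r2·wrap2 + 2·C·cosβ = 11·2.9042 + 20·3.3790 + 2·75.4652 = 250.4564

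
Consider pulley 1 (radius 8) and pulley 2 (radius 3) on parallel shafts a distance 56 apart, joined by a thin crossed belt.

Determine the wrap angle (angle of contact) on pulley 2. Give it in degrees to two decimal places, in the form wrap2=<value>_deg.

crossed belt: β = asin((r1+r2)/C) = asin(11/56) = 11.3282°
wrap1 = wrap2 = π + 2β = 202.6564°

wrap2=202.66_deg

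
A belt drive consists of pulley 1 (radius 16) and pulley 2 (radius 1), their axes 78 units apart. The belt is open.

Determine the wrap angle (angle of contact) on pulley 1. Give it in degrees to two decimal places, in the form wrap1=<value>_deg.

open belt: β = asin((r2−r1)/C) = asin(-15/78) = -11.0875°
wrap1 = π − 2β = 202.1750°
wrap2 = π + 2β = 157.8250°

wrap1=202.17_deg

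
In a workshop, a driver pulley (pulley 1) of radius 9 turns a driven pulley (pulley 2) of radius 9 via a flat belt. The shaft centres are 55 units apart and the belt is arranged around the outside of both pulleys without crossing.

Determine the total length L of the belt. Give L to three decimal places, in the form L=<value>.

open belt: β = asin((r2−r1)/C) = asin(0/55) = 0.0000°
wrap1 = π − 2β = 180.0000°
wrap2 = π + 2β = 180.0000°
tangent length = C·cosβ = 55.0000
L = r1·wrap1 + r2·wrap2 + 2·C·cosβ = 9·3.1416 + 9·3.1416 + 2·55.0000 = 166.5487

L=166.549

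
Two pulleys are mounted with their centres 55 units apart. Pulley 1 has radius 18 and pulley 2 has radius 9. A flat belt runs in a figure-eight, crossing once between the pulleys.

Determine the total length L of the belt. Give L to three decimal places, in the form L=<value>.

L=208.365

crossed belt: β = asin((r1+r2)/C) = asin(27/55) = 29.4004°
wrap1 = wrap2 = π + 2β = 238.8007°
tangent length = C·cosβ = 47.9166
L = (r1+r2)·wrap + 2·C·cosβ = 27·4.1679 + 2·47.9166 = 208.3654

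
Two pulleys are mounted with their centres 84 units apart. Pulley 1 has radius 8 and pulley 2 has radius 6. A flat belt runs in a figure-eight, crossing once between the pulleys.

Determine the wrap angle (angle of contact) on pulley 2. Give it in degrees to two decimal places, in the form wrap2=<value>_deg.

crossed belt: β = asin((r1+r2)/C) = asin(14/84) = 9.5941°
wrap1 = wrap2 = π + 2β = 199.1881°

wrap2=199.19_deg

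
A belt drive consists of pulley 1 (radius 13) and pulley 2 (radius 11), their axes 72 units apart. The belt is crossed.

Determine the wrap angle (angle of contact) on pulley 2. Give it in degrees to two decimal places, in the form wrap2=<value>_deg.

wrap2=218.94_deg

crossed belt: β = asin((r1+r2)/C) = asin(24/72) = 19.4712°
wrap1 = wrap2 = π + 2β = 218.9424°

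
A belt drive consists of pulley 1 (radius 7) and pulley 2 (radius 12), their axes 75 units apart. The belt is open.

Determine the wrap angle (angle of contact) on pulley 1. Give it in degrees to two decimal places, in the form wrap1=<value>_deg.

open belt: β = asin((r2−r1)/C) = asin(5/75) = 3.8226°
wrap1 = π − 2β = 172.3549°
wrap2 = π + 2β = 187.6451°

wrap1=172.35_deg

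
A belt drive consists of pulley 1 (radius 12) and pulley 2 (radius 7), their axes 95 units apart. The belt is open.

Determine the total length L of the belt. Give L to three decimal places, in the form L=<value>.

L=249.953

open belt: β = asin((r2−r1)/C) = asin(-5/95) = -3.0170°
wrap1 = π − 2β = 186.0339°
wrap2 = π + 2β = 173.9661°
tangent length = C·cosβ = 94.8683
L = r1·wrap1 + r2·wrap2 + 2·C·cosβ = 12·3.2469 + 7·3.0363 + 2·94.8683 = 249.9535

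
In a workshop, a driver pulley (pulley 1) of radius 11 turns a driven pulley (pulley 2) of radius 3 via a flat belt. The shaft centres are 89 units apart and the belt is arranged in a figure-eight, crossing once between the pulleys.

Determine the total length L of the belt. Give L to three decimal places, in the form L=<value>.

L=224.189

crossed belt: β = asin((r1+r2)/C) = asin(14/89) = 9.0504°
wrap1 = wrap2 = π + 2β = 198.1008°
tangent length = C·cosβ = 87.8920
L = (r1+r2)·wrap + 2·C·cosβ = 14·3.4575 + 2·87.8920 = 224.1891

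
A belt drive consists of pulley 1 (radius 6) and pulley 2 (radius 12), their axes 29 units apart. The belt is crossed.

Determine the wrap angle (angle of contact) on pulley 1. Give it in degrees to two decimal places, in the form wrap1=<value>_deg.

wrap1=256.73_deg

crossed belt: β = asin((r1+r2)/C) = asin(18/29) = 38.3665°
wrap1 = wrap2 = π + 2β = 256.7330°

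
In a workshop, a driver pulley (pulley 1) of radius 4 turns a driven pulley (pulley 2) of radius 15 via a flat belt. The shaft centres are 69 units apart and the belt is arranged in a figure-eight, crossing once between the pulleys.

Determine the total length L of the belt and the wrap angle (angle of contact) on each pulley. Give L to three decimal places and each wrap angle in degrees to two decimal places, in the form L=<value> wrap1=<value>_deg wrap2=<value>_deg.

crossed belt: β = asin((r1+r2)/C) = asin(19/69) = 15.9836°
wrap1 = wrap2 = π + 2β = 211.9672°
tangent length = C·cosβ = 66.3325
L = (r1+r2)·wrap + 2·C·cosβ = 19·3.6995 + 2·66.3325 = 202.9560

L=202.956 wrap1=211.97_deg wrap2=211.97_deg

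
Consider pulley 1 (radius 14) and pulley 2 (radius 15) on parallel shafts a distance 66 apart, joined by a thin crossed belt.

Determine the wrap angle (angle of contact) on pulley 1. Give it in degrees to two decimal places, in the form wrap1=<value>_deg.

crossed belt: β = asin((r1+r2)/C) = asin(29/66) = 26.0652°
wrap1 = wrap2 = π + 2β = 232.1304°

wrap1=232.13_deg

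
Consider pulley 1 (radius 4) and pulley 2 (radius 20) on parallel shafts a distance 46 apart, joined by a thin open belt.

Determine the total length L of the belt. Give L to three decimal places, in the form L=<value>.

L=173.022

open belt: β = asin((r2−r1)/C) = asin(16/46) = 20.3544°
wrap1 = π − 2β = 139.2912°
wrap2 = π + 2β = 220.7088°
tangent length = C·cosβ = 43.1277
L = r1·wrap1 + r2·wrap2 + 2·C·cosβ = 4·2.4311 + 20·3.8521 + 2·43.1277 = 173.0217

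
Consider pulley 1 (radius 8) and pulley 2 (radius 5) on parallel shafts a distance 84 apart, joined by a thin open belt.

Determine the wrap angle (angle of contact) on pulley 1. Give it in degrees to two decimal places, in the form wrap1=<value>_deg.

wrap1=184.09_deg

open belt: β = asin((r2−r1)/C) = asin(-3/84) = -2.0467°
wrap1 = π − 2β = 184.0934°
wrap2 = π + 2β = 175.9066°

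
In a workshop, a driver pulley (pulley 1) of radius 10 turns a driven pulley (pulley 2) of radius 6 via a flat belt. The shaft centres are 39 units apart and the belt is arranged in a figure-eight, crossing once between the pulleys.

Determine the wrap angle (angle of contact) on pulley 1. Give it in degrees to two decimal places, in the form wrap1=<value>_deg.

crossed belt: β = asin((r1+r2)/C) = asin(16/39) = 24.2209°
wrap1 = wrap2 = π + 2β = 228.4419°

wrap1=228.44_deg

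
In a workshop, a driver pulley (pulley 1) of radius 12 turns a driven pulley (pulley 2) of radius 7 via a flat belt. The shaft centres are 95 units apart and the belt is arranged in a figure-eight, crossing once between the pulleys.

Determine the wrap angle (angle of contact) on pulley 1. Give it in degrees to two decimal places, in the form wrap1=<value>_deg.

crossed belt: β = asin((r1+r2)/C) = asin(19/95) = 11.5370°
wrap1 = wrap2 = π + 2β = 203.0739°

wrap1=203.07_deg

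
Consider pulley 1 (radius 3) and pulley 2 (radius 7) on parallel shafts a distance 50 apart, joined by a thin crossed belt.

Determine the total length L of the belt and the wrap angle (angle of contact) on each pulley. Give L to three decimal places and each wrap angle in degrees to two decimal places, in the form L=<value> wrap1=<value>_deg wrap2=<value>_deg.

L=133.423 wrap1=203.07_deg wrap2=203.07_deg

crossed belt: β = asin((r1+r2)/C) = asin(10/50) = 11.5370°
wrap1 = wrap2 = π + 2β = 203.0739°
tangent length = C·cosβ = 48.9898
L = (r1+r2)·wrap + 2·C·cosβ = 10·3.5443 + 2·48.9898 = 133.4227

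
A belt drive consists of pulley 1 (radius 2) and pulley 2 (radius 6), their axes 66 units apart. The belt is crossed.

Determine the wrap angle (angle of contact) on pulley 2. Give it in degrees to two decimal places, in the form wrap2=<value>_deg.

crossed belt: β = asin((r1+r2)/C) = asin(8/66) = 6.9621°
wrap1 = wrap2 = π + 2β = 193.9241°

wrap2=193.92_deg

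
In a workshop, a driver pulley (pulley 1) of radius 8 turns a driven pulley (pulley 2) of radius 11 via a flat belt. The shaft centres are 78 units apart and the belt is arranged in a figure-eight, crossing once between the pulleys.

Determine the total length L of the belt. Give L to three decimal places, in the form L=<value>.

L=220.342

crossed belt: β = asin((r1+r2)/C) = asin(19/78) = 14.0985°
wrap1 = wrap2 = π + 2β = 208.1970°
tangent length = C·cosβ = 75.6505
L = (r1+r2)·wrap + 2·C·cosβ = 19·3.6337 + 2·75.6505 = 220.3418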